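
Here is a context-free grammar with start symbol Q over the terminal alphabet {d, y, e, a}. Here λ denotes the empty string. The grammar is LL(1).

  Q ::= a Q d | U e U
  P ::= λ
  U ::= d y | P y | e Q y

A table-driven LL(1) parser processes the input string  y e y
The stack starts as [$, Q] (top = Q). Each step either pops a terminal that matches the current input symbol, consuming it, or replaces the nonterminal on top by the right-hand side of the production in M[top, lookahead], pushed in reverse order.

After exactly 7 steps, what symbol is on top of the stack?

y

step 1: stack=$ Q  input=y e y $  — expand Q ::= U e U
step 2: stack=$ U e U  input=y e y $  — expand U ::= P y
step 3: stack=$ U e y P  input=y e y $  — expand P ::= λ
step 4: stack=$ U e y  input=y e y $  — match y
step 5: stack=$ U e  input=e y $  — match e
step 6: stack=$ U  input=y $  — expand U ::= P y
step 7: stack=$ y P  input=y $  — expand P ::= λ
Stack after step 7: $ y (top = y).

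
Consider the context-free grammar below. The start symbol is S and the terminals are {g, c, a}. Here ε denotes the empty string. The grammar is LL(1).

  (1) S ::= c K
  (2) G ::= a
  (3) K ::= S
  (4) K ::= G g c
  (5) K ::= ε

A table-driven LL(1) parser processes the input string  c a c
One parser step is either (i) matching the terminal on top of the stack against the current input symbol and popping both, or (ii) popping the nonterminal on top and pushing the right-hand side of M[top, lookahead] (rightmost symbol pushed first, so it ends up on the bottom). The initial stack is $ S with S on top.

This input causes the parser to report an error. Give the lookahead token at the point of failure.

c

     Stack    Input    Action
  1  $ S      c a c $  expand S ::= c K
  2  $ K c    c a c $  match c
  3  $ K      a c $    expand K ::= G g c
  4  $ c g G  a c $    expand G ::= a
  5  $ c g a  a c $    match a
  6  $ c g    c $      error: top is terminal g but lookahead is c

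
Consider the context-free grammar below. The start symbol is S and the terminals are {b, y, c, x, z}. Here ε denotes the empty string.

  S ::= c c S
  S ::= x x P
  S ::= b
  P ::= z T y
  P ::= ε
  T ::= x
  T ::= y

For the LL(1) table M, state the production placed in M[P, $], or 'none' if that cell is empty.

FIRST(S) = {b, c, x}
FIRST(P) = {ε, z}
FIRST(T) = {x, y}
FOLLOW(S) includes $ since S is the start symbol.
FOLLOW(S): in S::=c c S, the suffix after S is empty (adds nothing new). Thus FOLLOW(S) = {$}.
FOLLOW(P): in S::=x x P, the suffix after P is empty, so FOLLOW(P) ⊇ FOLLOW(S) = {$}. Thus FOLLOW(P) = {$}.
For P ::= z T y: FIRST(z T y) = {z}, so it goes in M[P, t] for t ∈ {z}.
For P ::= ε: FIRST(ε) = {ε}, so it goes in M[P, t] for t ∈ {}; since ε ∈ FIRST, also for every t ∈ FOLLOW(P) = {$}.

P ::= ε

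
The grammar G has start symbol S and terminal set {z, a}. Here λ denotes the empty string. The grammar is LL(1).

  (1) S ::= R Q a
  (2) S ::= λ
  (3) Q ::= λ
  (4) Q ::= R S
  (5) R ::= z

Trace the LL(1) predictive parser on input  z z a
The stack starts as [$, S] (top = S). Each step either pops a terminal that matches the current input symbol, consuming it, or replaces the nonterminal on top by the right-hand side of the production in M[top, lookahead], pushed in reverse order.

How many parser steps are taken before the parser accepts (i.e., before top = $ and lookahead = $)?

     Stack    Input    Action
  1  $ S      z z a $  expand S ::= R Q a
  2  $ a Q R  z z a $  expand R ::= z
  3  $ a Q z  z z a $  match z
  4  $ a Q    z a $    expand Q ::= R S
  5  $ a S R  z a $    expand R ::= z
  6  $ a S z  z a $    match z
  7  $ a S    a $      expand S ::= λ
  8  $ a      a $      match a
Accept reached after 8 steps.

8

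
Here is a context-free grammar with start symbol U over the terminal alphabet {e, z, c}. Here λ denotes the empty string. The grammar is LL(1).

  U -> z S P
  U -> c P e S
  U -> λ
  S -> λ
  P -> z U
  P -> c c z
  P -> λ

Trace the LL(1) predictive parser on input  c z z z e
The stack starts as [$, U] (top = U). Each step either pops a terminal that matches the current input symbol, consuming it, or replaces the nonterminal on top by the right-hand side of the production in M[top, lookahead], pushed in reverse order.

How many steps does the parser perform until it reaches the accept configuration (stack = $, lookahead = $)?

step 1: stack=$ U  input=c z z z e $  — expand U -> c P e S
step 2: stack=$ S e P c  input=c z z z e $  — match c
step 3: stack=$ S e P  input=z z z e $  — expand P -> z U
step 4: stack=$ S e U z  input=z z z e $  — match z
step 5: stack=$ S e U  input=z z e $  — expand U -> z S P
step 6: stack=$ S e P S z  input=z z e $  — match z
step 7: stack=$ S e P S  input=z e $  — expand S -> λ
step 8: stack=$ S e P  input=z e $  — expand P -> z U
step 9: stack=$ S e U z  input=z e $  — match z
step 10: stack=$ S e U  input=e $  — expand U -> λ
step 11: stack=$ S e  input=e $  — match e
step 12: stack=$ S  input=$  — expand S -> λ
Accept reached after 12 steps.

12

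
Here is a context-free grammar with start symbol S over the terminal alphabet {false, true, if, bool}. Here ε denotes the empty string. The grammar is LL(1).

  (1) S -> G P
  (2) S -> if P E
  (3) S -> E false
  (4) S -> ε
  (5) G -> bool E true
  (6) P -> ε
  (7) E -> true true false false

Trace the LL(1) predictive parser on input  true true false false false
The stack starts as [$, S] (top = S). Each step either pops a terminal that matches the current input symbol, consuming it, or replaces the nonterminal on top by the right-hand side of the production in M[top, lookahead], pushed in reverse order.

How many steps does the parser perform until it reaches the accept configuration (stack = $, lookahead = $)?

7

     Stack                          Input                          Action
  1  $ S                            true true false false false $  expand S -> E false
  2  $ false E                      true true false false false $  expand E -> true true false false
  3  $ false false false true true  true true false false false $  match true
  4  $ false false false true       true false false false $       match true
  5  $ false false false            false false false $            match false
  6  $ false false                  false false $                  match false
  7  $ false                        false $                        match false
Accept reached after 7 steps.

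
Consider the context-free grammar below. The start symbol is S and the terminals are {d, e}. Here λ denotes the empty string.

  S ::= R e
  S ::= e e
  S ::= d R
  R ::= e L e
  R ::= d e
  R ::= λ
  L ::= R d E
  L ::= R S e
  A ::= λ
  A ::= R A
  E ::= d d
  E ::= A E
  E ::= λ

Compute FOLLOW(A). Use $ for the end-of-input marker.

{d, e}

FIRST(R): from R::=e L e we get {e}; from R::=d e we get {d}; from R::=λ we get {λ}. So FIRST(R) = {λ, d, e}.
FIRST(S): from S::=R e we get {d, e}; from S::=e e we get {e}; from S::=d R we get {d}. So FIRST(S) = {d, e}.
FIRST(A): from A::=λ we get {λ}; from A::=R A we get {λ, d, e}. So FIRST(A) = {λ, d, e}.
FIRST(L): from L::=R d E we get {d, e}; from L::=R S e we get {d, e}. So FIRST(L) = {d, e}.
FIRST(E): from E::=d d we get {d}; from E::=A E we get {λ, d, e}; from E::=λ we get {λ}. So FIRST(E) = {λ, d, e}.
FOLLOW(S) includes $ since S is the start symbol.
FOLLOW(S): in L::=R S e, S is followed by e with FIRST {e}. Thus FOLLOW(S) = {$, e}.
FOLLOW(L): in R::=e L e, L is followed by e with FIRST {e}. Thus FOLLOW(L) = {e}.
FOLLOW(E): in L::=R d E, the suffix after E is empty, so FOLLOW(E) ⊇ FOLLOW(L) = {e}; in E::=A E, the suffix after E is empty (adds nothing new). Thus FOLLOW(E) = {e}.
FOLLOW(A): in A::=R A, the suffix after A is empty (adds nothing new); in E::=A E, A is followed by E with FIRST {λ, d, e}; in E::=A E, the suffix after A is nullable, so FOLLOW(A) ⊇ FOLLOW(E) = {e}. Thus FOLLOW(A) = {d, e}.
FOLLOW(R): in S::=R e, R is followed by e with FIRST {e}; in S::=d R, the suffix after R is empty, so FOLLOW(R) ⊇ FOLLOW(S) = {$, e}; in L::=R d E, R is followed by d E with FIRST {d}; in L::=R S e, R is followed by S e with FIRST {d, e}; in A::=R A, R is followed by A with FIRST {λ, d, e}; in A::=R A, the suffix after R is nullable, so FOLLOW(R) ⊇ FOLLOW(A) = {d, e}. Thus FOLLOW(R) = {$, d, e}.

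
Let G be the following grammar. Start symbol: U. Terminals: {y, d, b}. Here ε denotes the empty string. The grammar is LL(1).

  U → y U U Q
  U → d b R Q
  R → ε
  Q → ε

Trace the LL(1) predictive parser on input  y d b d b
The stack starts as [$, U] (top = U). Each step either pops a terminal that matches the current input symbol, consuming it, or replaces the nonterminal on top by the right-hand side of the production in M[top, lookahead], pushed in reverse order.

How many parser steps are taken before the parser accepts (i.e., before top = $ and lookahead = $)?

      Stack          Input        Action
   1  $ U            y d b d b $  expand U → y U U Q
   2  $ Q U U y      y d b d b $  match y
   3  $ Q U U        d b d b $    expand U → d b R Q
   4  $ Q U Q R b d  d b d b $    match d
   5  $ Q U Q R b    b d b $      match b
   6  $ Q U Q R      d b $        expand R → ε
   7  $ Q U Q        d b $        expand Q → ε
   8  $ Q U          d b $        expand U → d b R Q
   9  $ Q Q R b d    d b $        match d
  10  $ Q Q R b      b $          match b
  11  $ Q Q R        $            expand R → ε
  12  $ Q Q          $            expand Q → ε
  13  $ Q            $            expand Q → ε
Accept reached after 13 steps.

13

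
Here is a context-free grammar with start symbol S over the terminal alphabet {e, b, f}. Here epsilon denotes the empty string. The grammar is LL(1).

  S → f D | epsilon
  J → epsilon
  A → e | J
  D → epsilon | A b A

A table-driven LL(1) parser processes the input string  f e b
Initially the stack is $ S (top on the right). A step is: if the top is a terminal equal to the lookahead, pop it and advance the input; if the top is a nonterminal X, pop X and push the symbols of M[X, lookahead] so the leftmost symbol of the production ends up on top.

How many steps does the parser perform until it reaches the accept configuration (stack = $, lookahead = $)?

8

     Stack    Input    Action
  1  $ S      f e b $  expand S → f D
  2  $ D f    f e b $  match f
  3  $ D      e b $    expand D → A b A
  4  $ A b A  e b $    expand A → e
  5  $ A b e  e b $    match e
  6  $ A b    b $      match b
  7  $ A      $        expand A → J
  8  $ J      $        expand J → epsilon
Accept reached after 8 steps.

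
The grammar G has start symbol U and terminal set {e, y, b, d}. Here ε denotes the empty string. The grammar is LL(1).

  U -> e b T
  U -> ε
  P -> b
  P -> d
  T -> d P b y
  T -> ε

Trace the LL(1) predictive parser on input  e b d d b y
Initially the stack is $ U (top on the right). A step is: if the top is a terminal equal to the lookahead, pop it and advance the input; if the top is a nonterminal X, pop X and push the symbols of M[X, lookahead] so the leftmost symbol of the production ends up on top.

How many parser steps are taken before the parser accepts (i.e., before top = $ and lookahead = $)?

     Stack      Input          Action
  1  $ U        e b d d b y $  expand U -> e b T
  2  $ T b e    e b d d b y $  match e
  3  $ T b      b d d b y $    match b
  4  $ T        d d b y $      expand T -> d P b y
  5  $ y b P d  d d b y $      match d
  6  $ y b P    d b y $        expand P -> d
  7  $ y b d    d b y $        match d
  8  $ y b      b y $          match b
  9  $ y        y $            match y
Accept reached after 9 steps.

9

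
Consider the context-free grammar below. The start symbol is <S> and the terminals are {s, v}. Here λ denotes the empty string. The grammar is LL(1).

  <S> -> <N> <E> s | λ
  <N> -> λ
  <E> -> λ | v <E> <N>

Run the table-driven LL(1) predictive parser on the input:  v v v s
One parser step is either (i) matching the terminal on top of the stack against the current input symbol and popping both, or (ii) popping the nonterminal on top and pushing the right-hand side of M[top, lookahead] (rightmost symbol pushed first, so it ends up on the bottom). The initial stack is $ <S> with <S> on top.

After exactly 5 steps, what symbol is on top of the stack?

v

     Stack          Input      Action
  1  $ <S>          v v v s $  expand <S> -> <N> <E> s
  2  $ s <E> <N>    v v v s $  expand <N> -> λ
  3  $ s <E>        v v v s $  expand <E> -> v <E> <N>
  4  $ s <N> <E> v  v v v s $  match v
  5  $ s <N> <E>    v v s $    expand <E> -> v <E> <N>
Stack after step 5: $ s <N> <N> <E> v (top = v).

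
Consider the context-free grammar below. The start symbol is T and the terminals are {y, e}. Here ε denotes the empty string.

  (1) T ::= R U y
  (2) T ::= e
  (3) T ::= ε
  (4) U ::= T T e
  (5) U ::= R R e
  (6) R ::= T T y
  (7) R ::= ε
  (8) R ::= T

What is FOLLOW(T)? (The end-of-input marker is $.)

FIRST(T) = {ε, e, y}  (via R U y)
FIRST(R) = {ε, e, y}  (via T T y, T)
FIRST(U) = {e, y}  (via T T e, R R e)
FOLLOW(T) includes $ since T is the start symbol.
FOLLOW(U): in T::=R U y, U is followed by y with FIRST {y}. Thus FOLLOW(U) = {y}.
FOLLOW(R): in T::=R U y, R is followed by U y with FIRST {e, y}; in U::=R R e (occurrence 1), R is followed by R e with FIRST {e, y}; in U::=R R e (occurrence 2), R is followed by e with FIRST {e}. Thus FOLLOW(R) = {e, y}.
FOLLOW(T): in U::=T T e (occurrence 1), T is followed by T e with FIRST {e, y}; in U::=T T e (occurrence 2), T is followed by e with FIRST {e}; in R::=T T y (occurrence 1), T is followed by T y with FIRST {e, y}; in R::=T T y (occurrence 2), T is followed by y with FIRST {y}; in R::=T, the suffix after T is empty, so FOLLOW(T) ⊇ FOLLOW(R) = {e, y}. Thus FOLLOW(T) = {$, e, y}.

{$, e, y}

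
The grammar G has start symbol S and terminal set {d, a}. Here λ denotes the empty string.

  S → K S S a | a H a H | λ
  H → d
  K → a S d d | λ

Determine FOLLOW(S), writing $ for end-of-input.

{$, a, d}

FIRST(H) = {d}
FIRST(K) = {λ, a}
FIRST(S) = {λ, a}  (via K S S a)
FOLLOW(S) includes $ since S is the start symbol.
FOLLOW(S): in S→K S S a (occurrence 1), S is followed by S a with FIRST {a}; in S→K S S a (occurrence 2), S is followed by a with FIRST {a}; in K→a S d d, S is followed by d d with FIRST {d}. Thus FOLLOW(S) = {$, a, d}.
FOLLOW(H): in S→a H a H (occurrence 1), H is followed by a H with FIRST {a}; in S→a H a H (occurrence 2), the suffix after H is empty, so FOLLOW(H) ⊇ FOLLOW(S) = {$, a, d}. Thus FOLLOW(H) = {$, a, d}.
FOLLOW(K): in S→K S S a, K is followed by S S a with FIRST {a}. Thus FOLLOW(K) = {a}.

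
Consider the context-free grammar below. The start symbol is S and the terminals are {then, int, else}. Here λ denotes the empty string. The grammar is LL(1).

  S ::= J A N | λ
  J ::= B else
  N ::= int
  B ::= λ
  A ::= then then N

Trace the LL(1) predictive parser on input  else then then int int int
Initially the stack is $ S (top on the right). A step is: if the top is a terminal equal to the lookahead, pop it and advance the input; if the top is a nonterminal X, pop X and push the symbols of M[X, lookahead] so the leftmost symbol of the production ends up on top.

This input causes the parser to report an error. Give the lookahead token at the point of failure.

int

      Stack            Input                         Action
   1  $ S              else then then int int int $  expand S ::= J A N
   2  $ N A J          else then then int int int $  expand J ::= B else
   3  $ N A else B     else then then int int int $  expand B ::= λ
   4  $ N A else       else then then int int int $  match else
   5  $ N A            then then int int int $       expand A ::= then then N
   6  $ N N then then  then then int int int $       match then
   7  $ N N then       then int int int $            match then
   8  $ N N            int int int $                 expand N ::= int
   9  $ N int          int int int $                 match int
  10  $ N              int int $                     expand N ::= int
  11  $ int            int int $                     match int
  12  $                int $                         error: stack empty but input remains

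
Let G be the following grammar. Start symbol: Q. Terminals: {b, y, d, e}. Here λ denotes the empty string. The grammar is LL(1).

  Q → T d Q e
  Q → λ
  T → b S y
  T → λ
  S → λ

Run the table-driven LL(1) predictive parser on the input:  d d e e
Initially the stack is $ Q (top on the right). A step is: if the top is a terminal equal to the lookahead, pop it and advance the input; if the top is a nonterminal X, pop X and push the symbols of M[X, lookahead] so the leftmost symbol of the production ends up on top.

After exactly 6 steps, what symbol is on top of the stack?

     Stack        Input      Action
  1  $ Q          d d e e $  expand Q → T d Q e
  2  $ e Q d T    d d e e $  expand T → λ
  3  $ e Q d      d d e e $  match d
  4  $ e Q        d e e $    expand Q → T d Q e
  5  $ e e Q d T  d e e $    expand T → λ
  6  $ e e Q d    d e e $    match d
Stack after step 6: $ e e Q (top = Q).

Q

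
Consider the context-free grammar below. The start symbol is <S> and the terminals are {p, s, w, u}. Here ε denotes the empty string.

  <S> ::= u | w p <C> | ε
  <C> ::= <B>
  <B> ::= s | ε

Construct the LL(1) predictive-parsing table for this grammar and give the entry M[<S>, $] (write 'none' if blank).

FIRST(<S>) = {ε, u, w}
FIRST(<B>) = {ε, s}
FIRST(<C>) = {ε, s}  (via <B>)
FOLLOW(<S>) includes $ since <S> is the start symbol.
FOLLOW(<S>): <S> appears on no right-hand side. Thus FOLLOW(<S>) = {$}.
For <S> ::= u: FIRST(u) = {u}, so it goes in M[<S>, t] for t ∈ {u}.
For <S> ::= w p <C>: FIRST(w p <C>) = {w}, so it goes in M[<S>, t] for t ∈ {w}.
For <S> ::= ε: FIRST(ε) = {ε}, so it goes in M[<S>, t] for t ∈ {}; since ε ∈ FIRST, also for every t ∈ FOLLOW(<S>) = {$}.

<S> ::= ε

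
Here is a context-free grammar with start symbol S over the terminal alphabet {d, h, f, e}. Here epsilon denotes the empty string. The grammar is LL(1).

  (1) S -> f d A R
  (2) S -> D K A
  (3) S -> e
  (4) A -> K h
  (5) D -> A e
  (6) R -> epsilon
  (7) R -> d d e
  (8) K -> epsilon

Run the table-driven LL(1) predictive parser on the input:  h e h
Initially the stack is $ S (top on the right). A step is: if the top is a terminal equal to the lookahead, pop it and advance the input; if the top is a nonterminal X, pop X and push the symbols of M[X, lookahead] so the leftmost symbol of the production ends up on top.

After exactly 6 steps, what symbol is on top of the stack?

step 1: stack=$ S  input=h e h $  — expand S -> D K A
step 2: stack=$ A K D  input=h e h $  — expand D -> A e
step 3: stack=$ A K e A  input=h e h $  — expand A -> K h
step 4: stack=$ A K e h K  input=h e h $  — expand K -> epsilon
step 5: stack=$ A K e h  input=h e h $  — match h
step 6: stack=$ A K e  input=e h $  — match e
Stack after step 6: $ A K (top = K).

K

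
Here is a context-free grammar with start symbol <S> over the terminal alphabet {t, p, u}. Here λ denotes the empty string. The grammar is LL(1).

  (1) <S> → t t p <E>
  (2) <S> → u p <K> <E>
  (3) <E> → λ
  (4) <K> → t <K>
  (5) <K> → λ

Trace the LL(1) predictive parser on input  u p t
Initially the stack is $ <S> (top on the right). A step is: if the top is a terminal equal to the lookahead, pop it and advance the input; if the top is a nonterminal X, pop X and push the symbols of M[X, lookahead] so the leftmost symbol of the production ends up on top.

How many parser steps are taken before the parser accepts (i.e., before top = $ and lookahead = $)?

7

step 1: stack=$ <S>  input=u p t $  — expand <S> → u p <K> <E>
step 2: stack=$ <E> <K> p u  input=u p t $  — match u
step 3: stack=$ <E> <K> p  input=p t $  — match p
step 4: stack=$ <E> <K>  input=t $  — expand <K> → t <K>
step 5: stack=$ <E> <K> t  input=t $  — match t
step 6: stack=$ <E> <K>  input=$  — expand <K> → λ
step 7: stack=$ <E>  input=$  — expand <E> → λ
Accept reached after 7 steps.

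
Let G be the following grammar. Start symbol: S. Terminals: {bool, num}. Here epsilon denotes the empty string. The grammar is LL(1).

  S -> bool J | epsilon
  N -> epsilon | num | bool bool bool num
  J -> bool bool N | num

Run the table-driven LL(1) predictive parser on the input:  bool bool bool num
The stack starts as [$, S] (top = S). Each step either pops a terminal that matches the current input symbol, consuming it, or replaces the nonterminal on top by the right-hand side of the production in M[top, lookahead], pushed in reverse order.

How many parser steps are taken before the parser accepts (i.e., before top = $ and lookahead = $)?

step 1: stack=$ S  input=bool bool bool num $  — expand S -> bool J
step 2: stack=$ J bool  input=bool bool bool num $  — match bool
step 3: stack=$ J  input=bool bool num $  — expand J -> bool bool N
step 4: stack=$ N bool bool  input=bool bool num $  — match bool
step 5: stack=$ N bool  input=bool num $  — match bool
step 6: stack=$ N  input=num $  — expand N -> num
step 7: stack=$ num  input=num $  — match num
Accept reached after 7 steps.

7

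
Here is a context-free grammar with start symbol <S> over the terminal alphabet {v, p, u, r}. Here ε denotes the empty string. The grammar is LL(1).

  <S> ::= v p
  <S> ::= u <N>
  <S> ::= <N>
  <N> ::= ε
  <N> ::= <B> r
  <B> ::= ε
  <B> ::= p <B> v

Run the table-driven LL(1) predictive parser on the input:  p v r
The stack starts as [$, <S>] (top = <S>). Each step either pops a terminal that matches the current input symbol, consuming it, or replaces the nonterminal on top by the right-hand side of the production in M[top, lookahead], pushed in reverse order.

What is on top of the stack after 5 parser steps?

     Stack        Input    Action
  1  $ <S>        p v r $  expand <S> ::= <N>
  2  $ <N>        p v r $  expand <N> ::= <B> r
  3  $ r <B>      p v r $  expand <B> ::= p <B> v
  4  $ r v <B> p  p v r $  match p
  5  $ r v <B>    v r $    expand <B> ::= ε
Stack after step 5: $ r v (top = v).

v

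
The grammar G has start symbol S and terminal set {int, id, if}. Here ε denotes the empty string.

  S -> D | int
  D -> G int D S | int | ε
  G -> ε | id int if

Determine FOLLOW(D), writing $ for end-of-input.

{$, id, int}

FIRST(G) = {ε, id}
FIRST(D) = {ε, id, int}  (via G int D S)
FIRST(S) = {ε, id, int}  (via D)
FOLLOW(S) includes $ since S is the start symbol.
FOLLOW(G): in D->G int D S, G is followed by int D S with FIRST {int}. Thus FOLLOW(G) = {int}.
FOLLOW(S): in D->G int D S, the suffix after S is empty, so FOLLOW(S) ⊇ FOLLOW(D) = {$, id, int}. Thus FOLLOW(S) = {$, id, int}.
FOLLOW(D): in S->D, the suffix after D is empty, so FOLLOW(D) ⊇ FOLLOW(S) = {$, id, int}; in D->G int D S, D is followed by S with FIRST {ε, id, int}; in D->G int D S, the suffix after D is nullable (adds nothing new). Thus FOLLOW(D) = {$, id, int}.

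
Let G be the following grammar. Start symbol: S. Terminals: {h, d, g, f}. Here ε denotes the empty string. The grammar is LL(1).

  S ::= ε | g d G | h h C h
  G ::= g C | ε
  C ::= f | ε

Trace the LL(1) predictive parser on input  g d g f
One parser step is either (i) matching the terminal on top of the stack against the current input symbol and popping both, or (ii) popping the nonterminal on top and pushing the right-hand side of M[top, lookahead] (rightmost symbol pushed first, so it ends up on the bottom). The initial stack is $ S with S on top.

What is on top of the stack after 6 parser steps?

f

step 1: stack=$ S  input=g d g f $  — expand S ::= g d G
step 2: stack=$ G d g  input=g d g f $  — match g
step 3: stack=$ G d  input=d g f $  — match d
step 4: stack=$ G  input=g f $  — expand G ::= g C
step 5: stack=$ C g  input=g f $  — match g
step 6: stack=$ C  input=f $  — expand C ::= f
Stack after step 6: $ f (top = f).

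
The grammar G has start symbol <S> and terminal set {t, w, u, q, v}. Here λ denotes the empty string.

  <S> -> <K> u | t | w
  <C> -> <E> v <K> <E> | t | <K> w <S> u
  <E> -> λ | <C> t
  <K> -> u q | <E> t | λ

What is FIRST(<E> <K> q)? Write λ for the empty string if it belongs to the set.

FIRST(<S>): from <S>-><K> u we get {t, u, v, w}; from <S>->t we get {t}; from <S>->w we get {w}. So FIRST(<S>) = {t, u, v, w}.
FIRST(<C>): from <C>-><E> v <K> <E> we get {t, u, v, w}; from <C>->t we get {t}; from <C>-><K> w <S> u we get {t, u, v, w}. So FIRST(<C>) = {t, u, v, w}.
FIRST(<E>): from <E>->λ we get {λ}; from <E>-><C> t we get {t, u, v, w}. So FIRST(<E>) = {λ, t, u, v, w}.
FIRST(<K>): from <K>->u q we get {u}; from <K>-><E> t we get {t, u, v, w}; from <K>->λ we get {λ}. So FIRST(<K>) = {λ, t, u, v, w}.
FIRST(<E> <K> q): take FIRST of each symbol in turn, carrying on past any symbol whose FIRST contains λ; result {q, t, u, v, w}.

{q, t, u, v, w}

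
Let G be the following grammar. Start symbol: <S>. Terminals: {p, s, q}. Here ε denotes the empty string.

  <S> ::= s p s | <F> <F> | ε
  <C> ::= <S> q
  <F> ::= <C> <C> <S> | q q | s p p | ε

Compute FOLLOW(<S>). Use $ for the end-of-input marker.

{$, q, s}

FIRST(<S>): from <S>::=s p s we get {s}; from <S>::=<F> <F> we get {ε, q, s}; from <S>::=ε we get {ε}. So FIRST(<S>) = {ε, q, s}.
FIRST(<C>): from <C>::=<S> q we get {q, s}. So FIRST(<C>) = {q, s}.
FIRST(<F>): from <F>::=<C> <C> <S> we get {q, s}; from <F>::=q q we get {q}; from <F>::=s p p we get {s}; from <F>::=ε we get {ε}. So FIRST(<F>) = {ε, q, s}.
FOLLOW(<S>) includes $ since <S> is the start symbol.
FOLLOW(<S>): in <C>::=<S> q, <S> is followed by q with FIRST {q}; in <F>::=<C> <C> <S>, the suffix after <S> is empty, so FOLLOW(<S>) ⊇ FOLLOW(<F>) = {$, q, s}. Thus FOLLOW(<S>) = {$, q, s}.
FOLLOW(<F>): in <S>::=<F> <F> (occurrence 1), <F> is followed by <F> with FIRST {ε, q, s}; in <S>::=<F> <F> (occurrence 1), the suffix after <F> is nullable, so FOLLOW(<F>) ⊇ FOLLOW(<S>) = {$, q, s}; in <S>::=<F> <F> (occurrence 2), the suffix after <F> is empty, so FOLLOW(<F>) ⊇ FOLLOW(<S>) = {$, q, s}. Thus FOLLOW(<F>) = {$, q, s}.
FOLLOW(<C>): in <F>::=<C> <C> <S> (occurrence 1), <C> is followed by <C> <S> with FIRST {q, s}; in <F>::=<C> <C> <S> (occurrence 2), <C> is followed by <S> with FIRST {ε, q, s}; in <F>::=<C> <C> <S> (occurrence 2), the suffix after <C> is nullable, so FOLLOW(<C>) ⊇ FOLLOW(<F>) = {$, q, s}. Thus FOLLOW(<C>) = {$, q, s}.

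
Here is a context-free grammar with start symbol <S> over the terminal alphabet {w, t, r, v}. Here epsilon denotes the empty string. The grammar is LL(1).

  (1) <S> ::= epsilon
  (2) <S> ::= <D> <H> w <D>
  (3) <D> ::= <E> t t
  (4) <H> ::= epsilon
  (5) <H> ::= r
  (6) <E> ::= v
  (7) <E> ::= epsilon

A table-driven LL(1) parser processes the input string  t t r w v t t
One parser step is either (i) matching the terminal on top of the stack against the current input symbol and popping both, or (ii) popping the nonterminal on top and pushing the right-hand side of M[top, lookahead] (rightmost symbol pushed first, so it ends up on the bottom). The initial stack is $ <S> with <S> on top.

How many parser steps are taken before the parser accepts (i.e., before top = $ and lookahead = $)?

13

step 1: stack=$ <S>  input=t t r w v t t $  — expand <S> ::= <D> <H> w <D>
step 2: stack=$ <D> w <H> <D>  input=t t r w v t t $  — expand <D> ::= <E> t t
step 3: stack=$ <D> w <H> t t <E>  input=t t r w v t t $  — expand <E> ::= epsilon
step 4: stack=$ <D> w <H> t t  input=t t r w v t t $  — match t
step 5: stack=$ <D> w <H> t  input=t r w v t t $  — match t
step 6: stack=$ <D> w <H>  input=r w v t t $  — expand <H> ::= r
step 7: stack=$ <D> w r  input=r w v t t $  — match r
step 8: stack=$ <D> w  input=w v t t $  — match w
step 9: stack=$ <D>  input=v t t $  — expand <D> ::= <E> t t
step 10: stack=$ t t <E>  input=v t t $  — expand <E> ::= v
step 11: stack=$ t t v  input=v t t $  — match v
step 12: stack=$ t t  input=t t $  — match t
step 13: stack=$ t  input=t $  — match t
Accept reached after 13 steps.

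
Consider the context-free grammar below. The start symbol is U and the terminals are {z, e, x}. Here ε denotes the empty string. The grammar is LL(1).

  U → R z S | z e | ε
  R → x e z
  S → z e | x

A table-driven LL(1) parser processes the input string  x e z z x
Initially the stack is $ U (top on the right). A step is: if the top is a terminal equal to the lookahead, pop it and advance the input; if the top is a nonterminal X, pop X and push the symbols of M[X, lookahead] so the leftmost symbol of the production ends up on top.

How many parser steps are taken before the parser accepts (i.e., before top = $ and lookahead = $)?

step 1: stack=$ U  input=x e z z x $  — expand U → R z S
step 2: stack=$ S z R  input=x e z z x $  — expand R → x e z
step 3: stack=$ S z z e x  input=x e z z x $  — match x
step 4: stack=$ S z z e  input=e z z x $  — match e
step 5: stack=$ S z z  input=z z x $  — match z
step 6: stack=$ S z  input=z x $  — match z
step 7: stack=$ S  input=x $  — expand S → x
step 8: stack=$ x  input=x $  — match x
Accept reached after 8 steps.

8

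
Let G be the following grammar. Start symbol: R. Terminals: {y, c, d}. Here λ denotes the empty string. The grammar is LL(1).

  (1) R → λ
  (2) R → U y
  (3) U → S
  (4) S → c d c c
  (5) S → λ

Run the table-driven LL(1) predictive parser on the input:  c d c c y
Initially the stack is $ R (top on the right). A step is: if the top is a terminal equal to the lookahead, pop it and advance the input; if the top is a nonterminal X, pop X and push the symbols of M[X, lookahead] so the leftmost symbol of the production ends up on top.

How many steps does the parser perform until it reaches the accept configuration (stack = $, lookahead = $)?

8

step 1: stack=$ R  input=c d c c y $  — expand R → U y
step 2: stack=$ y U  input=c d c c y $  — expand U → S
step 3: stack=$ y S  input=c d c c y $  — expand S → c d c c
step 4: stack=$ y c c d c  input=c d c c y $  — match c
step 5: stack=$ y c c d  input=d c c y $  — match d
step 6: stack=$ y c c  input=c c y $  — match c
step 7: stack=$ y c  input=c y $  — match c
step 8: stack=$ y  input=y $  — match y
Accept reached after 8 steps.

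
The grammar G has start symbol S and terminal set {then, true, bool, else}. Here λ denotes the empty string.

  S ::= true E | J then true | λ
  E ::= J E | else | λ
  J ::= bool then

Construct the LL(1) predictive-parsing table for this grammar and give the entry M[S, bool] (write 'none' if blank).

FIRST(J): from J::=bool then we get {bool}. So FIRST(J) = {bool}.
FIRST(S): from S::=true E we get {true}; from S::=J then true we get {bool}; from S::=λ we get {λ}. So FIRST(S) = {λ, bool, true}.
FIRST(E): from E::=J E we get {bool}; from E::=else we get {else}; from E::=λ we get {λ}. So FIRST(E) = {λ, bool, else}.
FOLLOW(S) includes $ since S is the start symbol.
FOLLOW(S): S appears on no right-hand side. Thus FOLLOW(S) = {$}.
For S ::= true E: FIRST(true E) = {true}, so it goes in M[S, t] for t ∈ {true}.
For S ::= J then true: FIRST(J then true) = {bool}, so it goes in M[S, t] for t ∈ {bool}.
For S ::= λ: FIRST(λ) = {λ}, so it goes in M[S, t] for t ∈ {}; since λ ∈ FIRST, also for every t ∈ FOLLOW(S) = {$}.

S ::= J then true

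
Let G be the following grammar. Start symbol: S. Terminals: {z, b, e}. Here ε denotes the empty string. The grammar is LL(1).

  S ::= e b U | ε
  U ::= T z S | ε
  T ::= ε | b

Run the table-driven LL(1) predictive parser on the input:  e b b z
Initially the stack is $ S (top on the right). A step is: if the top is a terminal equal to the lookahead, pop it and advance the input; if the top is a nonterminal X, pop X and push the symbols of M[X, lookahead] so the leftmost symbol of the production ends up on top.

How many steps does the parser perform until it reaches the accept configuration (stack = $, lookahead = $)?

8

     Stack    Input      Action
  1  $ S      e b b z $  expand S ::= e b U
  2  $ U b e  e b b z $  match e
  3  $ U b    b b z $    match b
  4  $ U      b z $      expand U ::= T z S
  5  $ S z T  b z $      expand T ::= b
  6  $ S z b  b z $      match b
  7  $ S z    z $        match z
  8  $ S      $          expand S ::= ε
Accept reached after 8 steps.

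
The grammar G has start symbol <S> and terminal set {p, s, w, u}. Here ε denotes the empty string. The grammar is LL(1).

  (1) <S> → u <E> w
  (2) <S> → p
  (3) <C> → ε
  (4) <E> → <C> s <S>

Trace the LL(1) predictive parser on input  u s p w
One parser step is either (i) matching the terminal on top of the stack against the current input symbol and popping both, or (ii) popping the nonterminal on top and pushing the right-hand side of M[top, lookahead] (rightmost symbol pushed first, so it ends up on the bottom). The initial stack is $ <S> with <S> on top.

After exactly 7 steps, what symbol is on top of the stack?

w

     Stack          Input      Action
  1  $ <S>          u s p w $  expand <S> → u <E> w
  2  $ w <E> u      u s p w $  match u
  3  $ w <E>        s p w $    expand <E> → <C> s <S>
  4  $ w <S> s <C>  s p w $    expand <C> → ε
  5  $ w <S> s      s p w $    match s
  6  $ w <S>        p w $      expand <S> → p
  7  $ w p          p w $      match p
Stack after step 7: $ w (top = w).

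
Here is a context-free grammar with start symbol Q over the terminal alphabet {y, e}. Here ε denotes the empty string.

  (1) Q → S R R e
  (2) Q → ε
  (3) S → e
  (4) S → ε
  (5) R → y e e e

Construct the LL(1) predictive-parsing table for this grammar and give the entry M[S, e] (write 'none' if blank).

S → e

FIRST(S): from S→e we get {e}; from S→ε we get {ε}. So FIRST(S) = {ε, e}.
FIRST(R): from R→y e e e we get {y}. So FIRST(R) = {y}.
FIRST(Q): from Q→S R R e we get {e, y}; from Q→ε we get {ε}. So FIRST(Q) = {ε, e, y}.
FOLLOW(Q) includes $ since Q is the start symbol.
FOLLOW(S): in Q→S R R e, S is followed by R R e with FIRST {y}. Thus FOLLOW(S) = {y}.
For S → e: FIRST(e) = {e}, so it goes in M[S, t] for t ∈ {e}.
For S → ε: FIRST(ε) = {ε}, so it goes in M[S, t] for t ∈ {}; since ε ∈ FIRST, also for every t ∈ FOLLOW(S) = {y}.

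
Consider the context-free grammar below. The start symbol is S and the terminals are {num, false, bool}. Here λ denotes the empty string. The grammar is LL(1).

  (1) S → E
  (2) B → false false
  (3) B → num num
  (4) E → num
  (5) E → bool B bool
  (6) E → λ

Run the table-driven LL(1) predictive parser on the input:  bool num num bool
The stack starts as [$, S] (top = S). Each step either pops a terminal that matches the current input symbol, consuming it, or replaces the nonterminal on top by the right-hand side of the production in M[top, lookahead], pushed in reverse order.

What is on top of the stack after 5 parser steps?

num

step 1: stack=$ S  input=bool num num bool $  — expand S → E
step 2: stack=$ E  input=bool num num bool $  — expand E → bool B bool
step 3: stack=$ bool B bool  input=bool num num bool $  — match bool
step 4: stack=$ bool B  input=num num bool $  — expand B → num num
step 5: stack=$ bool num num  input=num num bool $  — match num
Stack after step 5: $ bool num (top = num).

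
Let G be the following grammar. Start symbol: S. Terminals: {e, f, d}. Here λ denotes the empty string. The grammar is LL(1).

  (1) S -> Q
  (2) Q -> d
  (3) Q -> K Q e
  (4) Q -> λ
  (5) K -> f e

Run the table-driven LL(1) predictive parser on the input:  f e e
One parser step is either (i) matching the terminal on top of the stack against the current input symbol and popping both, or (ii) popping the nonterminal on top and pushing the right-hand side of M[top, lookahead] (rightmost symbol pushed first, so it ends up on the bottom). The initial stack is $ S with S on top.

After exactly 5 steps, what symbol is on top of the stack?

Q

     Stack      Input    Action
  1  $ S        f e e $  expand S -> Q
  2  $ Q        f e e $  expand Q -> K Q e
  3  $ e Q K    f e e $  expand K -> f e
  4  $ e Q e f  f e e $  match f
  5  $ e Q e    e e $    match e
Stack after step 5: $ e Q (top = Q).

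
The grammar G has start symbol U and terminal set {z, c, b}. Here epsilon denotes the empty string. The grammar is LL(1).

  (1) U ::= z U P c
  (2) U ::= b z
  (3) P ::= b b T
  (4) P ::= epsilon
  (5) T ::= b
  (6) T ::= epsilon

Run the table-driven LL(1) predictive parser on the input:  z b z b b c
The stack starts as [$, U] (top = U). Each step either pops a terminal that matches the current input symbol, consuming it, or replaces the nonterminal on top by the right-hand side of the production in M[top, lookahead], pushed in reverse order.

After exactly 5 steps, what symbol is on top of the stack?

P

step 1: stack=$ U  input=z b z b b c $  — expand U ::= z U P c
step 2: stack=$ c P U z  input=z b z b b c $  — match z
step 3: stack=$ c P U  input=b z b b c $  — expand U ::= b z
step 4: stack=$ c P z b  input=b z b b c $  — match b
step 5: stack=$ c P z  input=z b b c $  — match z
Stack after step 5: $ c P (top = P).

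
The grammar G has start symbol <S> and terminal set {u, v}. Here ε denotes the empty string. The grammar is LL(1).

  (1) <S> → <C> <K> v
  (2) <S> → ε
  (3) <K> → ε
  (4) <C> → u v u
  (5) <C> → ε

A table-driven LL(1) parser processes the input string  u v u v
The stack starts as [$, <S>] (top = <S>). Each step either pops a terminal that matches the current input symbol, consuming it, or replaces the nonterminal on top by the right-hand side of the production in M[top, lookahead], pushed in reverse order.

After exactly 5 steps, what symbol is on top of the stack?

     Stack          Input      Action
  1  $ <S>          u v u v $  expand <S> → <C> <K> v
  2  $ v <K> <C>    u v u v $  expand <C> → u v u
  3  $ v <K> u v u  u v u v $  match u
  4  $ v <K> u v    v u v $    match v
  5  $ v <K> u      u v $      match u
Stack after step 5: $ v <K> (top = <K>).

<K>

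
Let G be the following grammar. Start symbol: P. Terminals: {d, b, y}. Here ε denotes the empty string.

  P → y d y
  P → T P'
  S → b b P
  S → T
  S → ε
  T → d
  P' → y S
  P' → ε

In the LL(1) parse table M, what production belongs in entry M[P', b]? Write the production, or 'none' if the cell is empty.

FIRST(T): from T→d we get {d}. So FIRST(T) = {d}.
FIRST(P'): from P'→y S we get {y}; from P'→ε we get {ε}. So FIRST(P') = {ε, y}.
FIRST(P): from P→y d y we get {y}; from P→T P' we get {d}. So FIRST(P) = {d, y}.
FIRST(S): from S→b b P we get {b}; from S→T we get {d}; from S→ε we get {ε}. So FIRST(S) = {ε, b, d}.
FOLLOW(P) includes $ since P is the start symbol.
FOLLOW(P): in S→b b P, the suffix after P is empty, so FOLLOW(P) ⊇ FOLLOW(S) = {$}. Thus FOLLOW(P) = {$}.
FOLLOW(P'): in P→T P', the suffix after P' is empty, so FOLLOW(P') ⊇ FOLLOW(P) = {$}. Thus FOLLOW(P') = {$}.
For P' → y S: FIRST(y S) = {y}, so it goes in M[P', t] for t ∈ {y}.
For P' → ε: FIRST(ε) = {ε}, so it goes in M[P', t] for t ∈ {}; since ε ∈ FIRST, also for every t ∈ FOLLOW(P') = {$}.
None of these place a production in M[P', b].

none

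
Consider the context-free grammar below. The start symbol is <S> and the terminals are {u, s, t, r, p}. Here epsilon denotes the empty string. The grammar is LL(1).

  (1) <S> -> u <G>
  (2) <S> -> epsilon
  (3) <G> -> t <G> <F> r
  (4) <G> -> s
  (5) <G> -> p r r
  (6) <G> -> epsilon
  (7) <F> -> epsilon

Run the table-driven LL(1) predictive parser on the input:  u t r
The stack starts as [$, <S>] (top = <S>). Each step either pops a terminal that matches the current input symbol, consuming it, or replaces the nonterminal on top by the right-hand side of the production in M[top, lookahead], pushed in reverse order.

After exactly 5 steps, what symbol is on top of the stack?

<F>

     Stack          Input    Action
  1  $ <S>          u t r $  expand <S> -> u <G>
  2  $ <G> u        u t r $  match u
  3  $ <G>          t r $    expand <G> -> t <G> <F> r
  4  $ r <F> <G> t  t r $    match t
  5  $ r <F> <G>    r $      expand <G> -> epsilon
Stack after step 5: $ r <F> (top = <F>).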